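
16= 16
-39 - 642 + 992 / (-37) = -26189 / 37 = -707.81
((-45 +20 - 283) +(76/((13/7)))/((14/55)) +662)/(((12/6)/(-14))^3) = -2295356/13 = -176565.85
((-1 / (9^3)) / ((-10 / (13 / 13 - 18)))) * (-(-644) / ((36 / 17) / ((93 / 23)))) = -62713 / 21870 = -2.87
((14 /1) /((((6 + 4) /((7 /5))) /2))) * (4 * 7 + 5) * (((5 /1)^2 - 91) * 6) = -1280664 /25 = -51226.56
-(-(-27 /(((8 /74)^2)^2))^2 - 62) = 2560597525971641 /65536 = 39071617522.76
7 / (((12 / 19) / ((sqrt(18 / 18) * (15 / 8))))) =20.78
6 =6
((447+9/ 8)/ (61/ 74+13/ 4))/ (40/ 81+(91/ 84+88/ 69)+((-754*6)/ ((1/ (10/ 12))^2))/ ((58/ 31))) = -54915030/ 836956831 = -0.07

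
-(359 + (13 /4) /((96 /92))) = -34763 /96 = -362.11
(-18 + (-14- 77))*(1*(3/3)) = -109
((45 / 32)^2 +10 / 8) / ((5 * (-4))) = -661 / 4096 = -0.16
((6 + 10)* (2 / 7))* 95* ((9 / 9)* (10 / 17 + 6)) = 48640 / 17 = 2861.18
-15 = -15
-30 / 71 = -0.42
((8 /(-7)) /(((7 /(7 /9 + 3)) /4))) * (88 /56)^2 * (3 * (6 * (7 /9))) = -263296 /3087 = -85.29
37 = 37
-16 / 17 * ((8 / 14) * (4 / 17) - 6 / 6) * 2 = 3296 / 2023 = 1.63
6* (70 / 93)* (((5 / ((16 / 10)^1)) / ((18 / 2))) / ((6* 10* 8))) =175 / 53568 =0.00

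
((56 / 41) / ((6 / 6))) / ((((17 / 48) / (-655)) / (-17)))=1760640 / 41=42942.44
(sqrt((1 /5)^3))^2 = 1 /125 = 0.01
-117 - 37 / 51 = -6004 / 51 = -117.73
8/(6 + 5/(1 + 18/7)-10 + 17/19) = -380/81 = -4.69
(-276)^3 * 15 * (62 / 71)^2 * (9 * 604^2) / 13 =-3980322585547223040 / 65533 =-60737683084052.66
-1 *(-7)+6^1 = 13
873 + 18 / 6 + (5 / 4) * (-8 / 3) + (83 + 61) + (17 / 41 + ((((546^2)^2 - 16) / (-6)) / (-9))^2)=80958976086691896613943 / 29889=2708654558087988778.95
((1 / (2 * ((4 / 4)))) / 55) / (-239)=-1 / 26290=-0.00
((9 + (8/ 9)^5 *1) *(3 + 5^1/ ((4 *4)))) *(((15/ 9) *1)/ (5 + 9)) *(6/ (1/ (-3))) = -149515385/ 2204496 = -67.82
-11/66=-1/6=-0.17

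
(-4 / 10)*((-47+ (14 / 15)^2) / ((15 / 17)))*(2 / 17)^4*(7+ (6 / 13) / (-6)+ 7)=60115168 / 1077789375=0.06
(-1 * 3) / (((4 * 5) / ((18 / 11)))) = -27 / 110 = -0.25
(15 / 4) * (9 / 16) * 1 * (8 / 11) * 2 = 135 / 44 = 3.07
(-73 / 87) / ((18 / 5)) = -0.23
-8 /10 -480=-2404 /5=-480.80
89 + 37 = 126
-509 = -509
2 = 2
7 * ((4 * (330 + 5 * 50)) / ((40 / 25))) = 10150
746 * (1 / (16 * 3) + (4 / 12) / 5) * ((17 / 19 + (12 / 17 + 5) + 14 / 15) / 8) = 47653361 / 775200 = 61.47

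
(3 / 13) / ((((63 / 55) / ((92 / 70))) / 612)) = 103224 / 637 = 162.05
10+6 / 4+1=25 / 2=12.50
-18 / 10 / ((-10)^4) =-9 / 50000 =-0.00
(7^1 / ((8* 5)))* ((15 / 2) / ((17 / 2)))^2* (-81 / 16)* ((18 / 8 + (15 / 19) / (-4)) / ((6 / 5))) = -1658475 / 1405696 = -1.18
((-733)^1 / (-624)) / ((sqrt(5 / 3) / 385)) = 56441 * sqrt(15) / 624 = 350.31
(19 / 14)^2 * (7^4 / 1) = 17689 / 4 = 4422.25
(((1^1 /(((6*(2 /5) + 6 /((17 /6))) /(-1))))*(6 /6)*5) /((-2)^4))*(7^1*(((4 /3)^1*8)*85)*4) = -252875 /144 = -1756.08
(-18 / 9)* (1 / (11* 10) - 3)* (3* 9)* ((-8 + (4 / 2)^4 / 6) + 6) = 107.67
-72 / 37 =-1.95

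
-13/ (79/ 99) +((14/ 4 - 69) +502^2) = 39803709/ 158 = 251922.21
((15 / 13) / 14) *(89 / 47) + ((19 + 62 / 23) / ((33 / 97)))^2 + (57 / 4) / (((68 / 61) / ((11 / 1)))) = 2819882282993995 / 670180374864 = 4207.65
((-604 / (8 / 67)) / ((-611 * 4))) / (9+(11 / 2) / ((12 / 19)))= 30351 / 259675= 0.12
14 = 14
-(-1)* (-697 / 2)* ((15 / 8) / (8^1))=-10455 / 128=-81.68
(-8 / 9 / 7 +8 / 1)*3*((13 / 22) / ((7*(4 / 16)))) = 12896 / 1617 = 7.98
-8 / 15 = -0.53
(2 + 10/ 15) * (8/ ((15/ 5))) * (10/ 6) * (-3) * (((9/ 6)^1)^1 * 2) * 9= -960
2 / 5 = 0.40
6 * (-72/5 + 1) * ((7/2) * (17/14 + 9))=-28743/10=-2874.30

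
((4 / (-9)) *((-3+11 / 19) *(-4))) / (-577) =736 / 98667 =0.01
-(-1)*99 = 99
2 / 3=0.67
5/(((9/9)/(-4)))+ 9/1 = -11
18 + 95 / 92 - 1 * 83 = -5885 / 92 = -63.97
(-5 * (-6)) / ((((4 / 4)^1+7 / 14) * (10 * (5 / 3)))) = 6 / 5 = 1.20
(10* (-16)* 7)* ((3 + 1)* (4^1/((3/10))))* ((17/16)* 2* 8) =-1015466.67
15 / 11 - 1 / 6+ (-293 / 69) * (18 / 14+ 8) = -406271 / 10626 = -38.23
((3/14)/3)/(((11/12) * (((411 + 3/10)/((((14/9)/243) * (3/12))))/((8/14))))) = 40/230875029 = 0.00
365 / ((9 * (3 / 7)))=2555 / 27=94.63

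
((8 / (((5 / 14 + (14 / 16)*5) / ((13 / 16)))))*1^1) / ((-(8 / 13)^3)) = -199927 / 33920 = -5.89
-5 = -5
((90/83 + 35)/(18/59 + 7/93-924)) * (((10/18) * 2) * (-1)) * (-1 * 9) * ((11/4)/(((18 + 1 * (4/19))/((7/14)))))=-17173075425/582159923672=-0.03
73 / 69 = 1.06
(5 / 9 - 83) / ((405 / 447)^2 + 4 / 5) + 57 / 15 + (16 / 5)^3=-2893614619 / 202420125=-14.30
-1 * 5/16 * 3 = -15/16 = -0.94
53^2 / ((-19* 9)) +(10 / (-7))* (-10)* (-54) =-787.86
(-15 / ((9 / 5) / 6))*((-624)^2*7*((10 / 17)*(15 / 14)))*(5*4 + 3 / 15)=-1735013647.06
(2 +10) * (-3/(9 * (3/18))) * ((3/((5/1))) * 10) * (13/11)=-1872/11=-170.18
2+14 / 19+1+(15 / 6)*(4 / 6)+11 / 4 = 1859 / 228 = 8.15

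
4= 4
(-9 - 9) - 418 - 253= -689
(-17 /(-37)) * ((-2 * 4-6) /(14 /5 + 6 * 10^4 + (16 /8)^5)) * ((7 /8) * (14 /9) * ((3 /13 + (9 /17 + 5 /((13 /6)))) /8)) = -3955 /70718544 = -0.00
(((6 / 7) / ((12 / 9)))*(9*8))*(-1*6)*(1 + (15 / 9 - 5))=648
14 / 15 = 0.93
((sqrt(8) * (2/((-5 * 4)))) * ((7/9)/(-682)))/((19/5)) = 7 * sqrt(2)/116622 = 0.00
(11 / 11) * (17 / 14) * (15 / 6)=85 / 28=3.04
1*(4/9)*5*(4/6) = 40/27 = 1.48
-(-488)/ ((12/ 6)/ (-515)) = -125660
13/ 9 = 1.44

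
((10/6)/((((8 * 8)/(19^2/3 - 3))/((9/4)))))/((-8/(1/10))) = -11/128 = -0.09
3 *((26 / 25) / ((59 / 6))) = 468 / 1475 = 0.32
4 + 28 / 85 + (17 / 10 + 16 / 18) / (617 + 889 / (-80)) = 160694392 / 37080315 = 4.33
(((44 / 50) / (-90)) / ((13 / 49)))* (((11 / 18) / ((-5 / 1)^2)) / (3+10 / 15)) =-539 / 2193750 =-0.00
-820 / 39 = -21.03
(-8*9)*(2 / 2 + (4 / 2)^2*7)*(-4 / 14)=4176 / 7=596.57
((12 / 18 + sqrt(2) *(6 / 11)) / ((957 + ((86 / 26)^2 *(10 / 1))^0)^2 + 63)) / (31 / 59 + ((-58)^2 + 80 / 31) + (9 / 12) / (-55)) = 804760 / 3730555530873093 + 219480 *sqrt(2) / 1243518510291031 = 0.00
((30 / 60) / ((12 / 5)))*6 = 5 / 4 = 1.25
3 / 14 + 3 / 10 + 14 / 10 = 67 / 35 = 1.91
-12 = -12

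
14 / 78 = 7 / 39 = 0.18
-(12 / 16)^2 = -9 / 16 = -0.56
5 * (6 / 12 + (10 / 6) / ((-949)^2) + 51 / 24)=283689515 / 21614424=13.13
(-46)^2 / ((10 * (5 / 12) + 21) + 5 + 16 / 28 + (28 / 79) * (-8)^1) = 7020888 / 92581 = 75.84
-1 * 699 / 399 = -233 / 133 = -1.75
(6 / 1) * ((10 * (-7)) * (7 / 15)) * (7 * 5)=-6860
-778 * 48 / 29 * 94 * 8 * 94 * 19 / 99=-16718560256 / 957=-17469759.93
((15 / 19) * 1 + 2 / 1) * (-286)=-15158 / 19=-797.79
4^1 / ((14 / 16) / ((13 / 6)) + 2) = 208 / 125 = 1.66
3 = 3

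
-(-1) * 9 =9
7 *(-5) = -35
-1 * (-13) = 13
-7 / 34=-0.21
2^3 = 8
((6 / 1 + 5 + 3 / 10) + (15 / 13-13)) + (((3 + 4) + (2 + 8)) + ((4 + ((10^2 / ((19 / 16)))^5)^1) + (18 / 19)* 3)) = 1363148807498800661 / 321892870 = 4234790312.38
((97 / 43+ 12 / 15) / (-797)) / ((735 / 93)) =-20367 / 41981975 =-0.00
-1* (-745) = 745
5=5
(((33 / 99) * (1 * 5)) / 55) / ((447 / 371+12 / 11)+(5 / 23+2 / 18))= 25599 / 2216891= 0.01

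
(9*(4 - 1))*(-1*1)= -27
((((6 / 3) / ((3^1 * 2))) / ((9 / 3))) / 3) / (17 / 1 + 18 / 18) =1 / 486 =0.00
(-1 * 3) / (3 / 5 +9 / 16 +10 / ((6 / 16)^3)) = -6480 / 412111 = -0.02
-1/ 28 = -0.04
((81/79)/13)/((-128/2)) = -81/65728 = -0.00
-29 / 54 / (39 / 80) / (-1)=1160 / 1053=1.10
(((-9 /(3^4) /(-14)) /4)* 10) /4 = 5 /1008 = 0.00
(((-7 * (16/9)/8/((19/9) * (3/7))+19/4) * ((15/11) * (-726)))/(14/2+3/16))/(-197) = 182424/86089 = 2.12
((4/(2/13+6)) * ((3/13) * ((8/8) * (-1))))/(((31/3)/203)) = -1827/620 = -2.95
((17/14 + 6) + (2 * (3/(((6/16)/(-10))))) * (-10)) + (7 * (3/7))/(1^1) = 22543/14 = 1610.21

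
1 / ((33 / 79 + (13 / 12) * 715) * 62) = 474 / 22775731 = 0.00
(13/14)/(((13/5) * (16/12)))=15/56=0.27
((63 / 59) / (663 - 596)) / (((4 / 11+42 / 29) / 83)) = 1668051 / 2284834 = 0.73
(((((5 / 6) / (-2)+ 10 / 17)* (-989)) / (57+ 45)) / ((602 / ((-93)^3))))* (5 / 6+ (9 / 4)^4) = 69625886695 / 1183744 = 58818.37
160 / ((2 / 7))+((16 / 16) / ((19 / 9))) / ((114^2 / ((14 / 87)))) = 668340967 / 1193466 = 560.00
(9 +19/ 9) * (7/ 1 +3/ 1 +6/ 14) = 7300/ 63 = 115.87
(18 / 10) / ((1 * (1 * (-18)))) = -1 / 10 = -0.10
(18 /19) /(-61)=-0.02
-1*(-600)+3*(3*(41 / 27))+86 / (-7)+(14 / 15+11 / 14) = 6031 / 10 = 603.10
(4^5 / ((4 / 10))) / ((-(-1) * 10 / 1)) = 256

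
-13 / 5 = -2.60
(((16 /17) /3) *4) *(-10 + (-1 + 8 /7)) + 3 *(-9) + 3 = -4328 /119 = -36.37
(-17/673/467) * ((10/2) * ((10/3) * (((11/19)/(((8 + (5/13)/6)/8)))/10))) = -11440/220946573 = -0.00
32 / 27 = 1.19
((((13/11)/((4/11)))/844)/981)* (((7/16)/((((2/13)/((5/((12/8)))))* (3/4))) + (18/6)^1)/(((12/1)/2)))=7319/715360896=0.00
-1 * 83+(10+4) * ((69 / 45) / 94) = -58354 / 705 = -82.77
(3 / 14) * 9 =27 / 14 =1.93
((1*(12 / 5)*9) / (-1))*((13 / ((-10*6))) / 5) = 117 / 125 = 0.94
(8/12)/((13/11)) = 0.56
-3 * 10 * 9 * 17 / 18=-255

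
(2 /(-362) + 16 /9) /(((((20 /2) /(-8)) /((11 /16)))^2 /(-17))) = -5938559 /651600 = -9.11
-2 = -2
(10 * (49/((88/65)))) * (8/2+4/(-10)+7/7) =73255/44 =1664.89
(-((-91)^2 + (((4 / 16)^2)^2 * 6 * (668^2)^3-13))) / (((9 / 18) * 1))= -4164856626519384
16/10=8/5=1.60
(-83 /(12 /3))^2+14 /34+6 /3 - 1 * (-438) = 870.97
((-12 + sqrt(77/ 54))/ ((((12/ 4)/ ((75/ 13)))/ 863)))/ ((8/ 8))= -258900/ 13 + 21575 * sqrt(462)/ 234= -17933.60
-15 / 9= -5 / 3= -1.67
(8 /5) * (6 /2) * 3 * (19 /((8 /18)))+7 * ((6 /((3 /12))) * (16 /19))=71922 /95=757.07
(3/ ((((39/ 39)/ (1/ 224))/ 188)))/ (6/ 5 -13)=-705/ 3304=-0.21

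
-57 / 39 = -19 / 13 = -1.46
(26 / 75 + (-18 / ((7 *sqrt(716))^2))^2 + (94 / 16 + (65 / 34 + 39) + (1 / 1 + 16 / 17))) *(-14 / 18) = -38508378683951 / 1008887783400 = -38.17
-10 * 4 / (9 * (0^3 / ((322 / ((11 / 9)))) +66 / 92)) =-1840 / 297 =-6.20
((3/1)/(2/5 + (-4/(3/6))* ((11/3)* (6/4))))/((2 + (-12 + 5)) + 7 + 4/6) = -45/1744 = -0.03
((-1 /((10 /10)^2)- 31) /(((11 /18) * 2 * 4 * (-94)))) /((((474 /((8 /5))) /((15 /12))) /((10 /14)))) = 60 /285901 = 0.00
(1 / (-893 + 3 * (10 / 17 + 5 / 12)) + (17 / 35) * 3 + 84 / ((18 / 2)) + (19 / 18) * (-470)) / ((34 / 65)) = -20045835472 / 21605283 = -927.82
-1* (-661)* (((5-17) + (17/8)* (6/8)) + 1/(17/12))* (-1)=3488097/544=6411.94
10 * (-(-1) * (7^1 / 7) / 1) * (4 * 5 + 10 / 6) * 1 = 650 / 3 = 216.67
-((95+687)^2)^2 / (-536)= 46745200322 / 67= 697689557.04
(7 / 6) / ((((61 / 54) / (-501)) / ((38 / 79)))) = -1199394 / 4819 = -248.89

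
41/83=0.49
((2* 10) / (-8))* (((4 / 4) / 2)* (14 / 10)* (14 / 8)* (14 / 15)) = -343 / 120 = -2.86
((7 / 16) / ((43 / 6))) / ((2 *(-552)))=-7 / 126592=-0.00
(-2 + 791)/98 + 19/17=15275/1666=9.17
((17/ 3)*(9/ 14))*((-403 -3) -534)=-23970/ 7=-3424.29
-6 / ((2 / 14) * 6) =-7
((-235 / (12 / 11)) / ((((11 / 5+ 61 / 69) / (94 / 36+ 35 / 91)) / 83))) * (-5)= 86481756625 / 995904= 86837.44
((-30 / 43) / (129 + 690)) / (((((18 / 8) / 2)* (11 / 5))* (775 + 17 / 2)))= -0.00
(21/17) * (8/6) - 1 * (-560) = 9548/17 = 561.65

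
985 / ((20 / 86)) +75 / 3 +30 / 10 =8527 / 2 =4263.50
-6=-6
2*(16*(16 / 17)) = 512 / 17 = 30.12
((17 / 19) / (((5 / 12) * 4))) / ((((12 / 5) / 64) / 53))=14416 / 19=758.74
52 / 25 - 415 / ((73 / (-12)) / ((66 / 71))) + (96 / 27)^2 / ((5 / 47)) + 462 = 6783600566 / 10495575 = 646.33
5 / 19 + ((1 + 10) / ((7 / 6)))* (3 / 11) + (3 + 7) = 1707 / 133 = 12.83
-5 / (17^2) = -5 / 289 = -0.02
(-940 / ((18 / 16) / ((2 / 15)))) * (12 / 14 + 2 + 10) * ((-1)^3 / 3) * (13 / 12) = 97760 / 189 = 517.25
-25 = -25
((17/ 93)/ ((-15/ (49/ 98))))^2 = 289/ 7784100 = 0.00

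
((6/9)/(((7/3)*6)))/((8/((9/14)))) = 3/784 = 0.00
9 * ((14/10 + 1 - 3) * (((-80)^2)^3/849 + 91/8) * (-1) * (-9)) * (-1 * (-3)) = -509607954773937/11320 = -45018370563.07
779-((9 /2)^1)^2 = 3035 /4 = 758.75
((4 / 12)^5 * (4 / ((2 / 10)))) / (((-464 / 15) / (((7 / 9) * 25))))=-4375 / 84564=-0.05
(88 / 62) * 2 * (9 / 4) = 198 / 31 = 6.39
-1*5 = -5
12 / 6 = 2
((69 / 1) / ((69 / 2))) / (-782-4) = -1 / 393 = -0.00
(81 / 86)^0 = 1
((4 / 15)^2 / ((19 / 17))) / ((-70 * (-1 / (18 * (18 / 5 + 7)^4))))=206.55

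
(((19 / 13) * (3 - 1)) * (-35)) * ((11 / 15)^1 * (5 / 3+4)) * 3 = -49742 / 39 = -1275.44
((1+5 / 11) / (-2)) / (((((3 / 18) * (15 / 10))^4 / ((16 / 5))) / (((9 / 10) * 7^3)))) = -50577408 / 275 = -183917.85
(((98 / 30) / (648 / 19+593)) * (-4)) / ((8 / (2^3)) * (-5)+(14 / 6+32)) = -931 / 1310650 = -0.00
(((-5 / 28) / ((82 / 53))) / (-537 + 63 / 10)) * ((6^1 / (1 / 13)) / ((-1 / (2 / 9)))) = -17225 / 4569327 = -0.00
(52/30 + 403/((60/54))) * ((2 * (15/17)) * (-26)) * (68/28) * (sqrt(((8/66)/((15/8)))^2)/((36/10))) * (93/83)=-140991968/172557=-817.07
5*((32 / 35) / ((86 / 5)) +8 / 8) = 1585 / 301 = 5.27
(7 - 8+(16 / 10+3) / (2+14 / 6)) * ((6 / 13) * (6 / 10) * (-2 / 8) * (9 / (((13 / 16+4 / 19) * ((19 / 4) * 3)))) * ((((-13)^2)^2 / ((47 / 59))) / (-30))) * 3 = 17229888 / 1827125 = 9.43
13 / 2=6.50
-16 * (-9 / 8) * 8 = 144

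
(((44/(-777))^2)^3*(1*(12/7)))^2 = 0.00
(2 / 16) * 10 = 5 / 4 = 1.25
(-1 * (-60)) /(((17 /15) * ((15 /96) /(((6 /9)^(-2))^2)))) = 29160 /17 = 1715.29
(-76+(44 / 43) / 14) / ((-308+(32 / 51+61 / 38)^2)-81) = 85836058776 / 434132416487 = 0.20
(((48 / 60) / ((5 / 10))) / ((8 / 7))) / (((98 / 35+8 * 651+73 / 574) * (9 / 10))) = 40180 / 134598249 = 0.00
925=925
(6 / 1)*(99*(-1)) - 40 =-634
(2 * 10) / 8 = 5 / 2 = 2.50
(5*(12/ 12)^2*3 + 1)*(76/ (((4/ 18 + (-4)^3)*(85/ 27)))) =-147744/ 24395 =-6.06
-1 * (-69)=69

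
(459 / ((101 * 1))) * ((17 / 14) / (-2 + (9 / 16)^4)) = -255688704 / 88029277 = -2.90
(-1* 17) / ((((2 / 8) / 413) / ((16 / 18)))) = -224672 / 9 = -24963.56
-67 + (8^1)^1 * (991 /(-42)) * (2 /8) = -2398 /21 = -114.19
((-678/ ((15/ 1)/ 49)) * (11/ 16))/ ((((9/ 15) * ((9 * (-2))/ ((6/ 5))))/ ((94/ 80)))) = 198.79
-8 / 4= -2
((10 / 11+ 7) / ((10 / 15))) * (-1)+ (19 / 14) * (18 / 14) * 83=71667 / 539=132.96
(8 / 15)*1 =8 / 15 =0.53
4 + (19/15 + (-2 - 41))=-566/15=-37.73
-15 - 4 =-19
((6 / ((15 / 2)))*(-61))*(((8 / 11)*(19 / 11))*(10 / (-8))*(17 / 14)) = 78812 / 847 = 93.05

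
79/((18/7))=553/18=30.72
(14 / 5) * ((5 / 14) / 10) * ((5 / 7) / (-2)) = -1 / 28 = -0.04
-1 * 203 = -203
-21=-21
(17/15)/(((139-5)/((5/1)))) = 17/402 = 0.04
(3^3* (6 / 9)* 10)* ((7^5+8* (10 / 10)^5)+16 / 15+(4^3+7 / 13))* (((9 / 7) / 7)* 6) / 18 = 118501848 / 637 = 186031.16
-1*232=-232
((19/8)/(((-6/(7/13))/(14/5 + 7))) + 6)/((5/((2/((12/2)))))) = 12203/46800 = 0.26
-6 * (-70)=420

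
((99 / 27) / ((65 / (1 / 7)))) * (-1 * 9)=-33 / 455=-0.07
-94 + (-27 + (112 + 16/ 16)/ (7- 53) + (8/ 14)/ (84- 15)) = -119251/ 966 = -123.45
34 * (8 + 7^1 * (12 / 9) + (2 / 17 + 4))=2188 / 3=729.33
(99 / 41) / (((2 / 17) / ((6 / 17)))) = 297 / 41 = 7.24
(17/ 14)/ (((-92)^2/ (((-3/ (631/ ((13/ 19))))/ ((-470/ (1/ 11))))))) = 663/ 7344752972480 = 0.00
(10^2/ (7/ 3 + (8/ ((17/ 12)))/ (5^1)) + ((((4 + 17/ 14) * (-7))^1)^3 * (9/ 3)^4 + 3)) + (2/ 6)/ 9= -751232810809/ 190728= -3938765.21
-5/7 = -0.71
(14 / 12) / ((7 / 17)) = 17 / 6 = 2.83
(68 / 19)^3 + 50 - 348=-1729550 / 6859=-252.16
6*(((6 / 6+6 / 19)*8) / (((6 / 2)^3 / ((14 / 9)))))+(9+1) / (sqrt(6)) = 5600 / 1539+5*sqrt(6) / 3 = 7.72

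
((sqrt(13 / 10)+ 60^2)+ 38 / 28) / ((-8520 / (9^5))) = -992397177 / 39760 -19683 * sqrt(130) / 28400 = -24967.59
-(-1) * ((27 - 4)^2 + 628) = 1157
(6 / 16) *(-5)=-15 / 8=-1.88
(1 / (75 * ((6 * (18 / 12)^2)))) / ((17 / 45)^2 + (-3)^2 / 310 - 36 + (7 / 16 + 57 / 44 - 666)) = -10912 / 7734932881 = -0.00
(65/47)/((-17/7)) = -455/799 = -0.57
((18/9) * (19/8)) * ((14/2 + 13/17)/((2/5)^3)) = 78375/136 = 576.29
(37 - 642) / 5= -121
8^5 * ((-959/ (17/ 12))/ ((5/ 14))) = -5279318016/ 85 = -62109623.72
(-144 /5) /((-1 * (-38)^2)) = 0.02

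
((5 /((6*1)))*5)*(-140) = -1750 /3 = -583.33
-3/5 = -0.60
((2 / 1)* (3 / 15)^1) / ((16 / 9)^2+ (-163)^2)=162 / 10761725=0.00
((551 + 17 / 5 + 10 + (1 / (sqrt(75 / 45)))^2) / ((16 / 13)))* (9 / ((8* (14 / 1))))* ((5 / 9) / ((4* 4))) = 36725 / 28672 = 1.28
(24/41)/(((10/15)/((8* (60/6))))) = 70.24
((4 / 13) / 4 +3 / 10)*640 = 3136 / 13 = 241.23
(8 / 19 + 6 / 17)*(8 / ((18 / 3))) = 1000 / 969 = 1.03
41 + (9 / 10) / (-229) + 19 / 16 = 772803 / 18320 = 42.18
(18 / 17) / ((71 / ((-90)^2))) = 145800 / 1207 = 120.80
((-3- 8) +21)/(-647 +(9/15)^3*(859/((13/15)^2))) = -4225/168989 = -0.03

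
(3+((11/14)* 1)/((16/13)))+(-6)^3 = -212.36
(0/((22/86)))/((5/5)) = 0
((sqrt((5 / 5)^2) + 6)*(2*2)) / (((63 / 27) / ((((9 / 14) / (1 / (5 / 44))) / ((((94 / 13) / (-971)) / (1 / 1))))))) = -1704105 / 14476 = -117.72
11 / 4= 2.75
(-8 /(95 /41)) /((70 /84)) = -1968 /475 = -4.14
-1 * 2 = -2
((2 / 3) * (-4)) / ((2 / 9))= -12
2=2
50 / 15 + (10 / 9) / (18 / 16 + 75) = 18350 / 5481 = 3.35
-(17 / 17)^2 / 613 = -1 / 613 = -0.00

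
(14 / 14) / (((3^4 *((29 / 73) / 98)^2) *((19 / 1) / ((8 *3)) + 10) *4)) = 14622776 / 840159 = 17.40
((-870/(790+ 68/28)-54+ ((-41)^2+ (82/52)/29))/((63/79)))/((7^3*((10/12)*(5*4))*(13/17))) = 434905748819/932474552100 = 0.47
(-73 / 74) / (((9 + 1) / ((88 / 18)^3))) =-11.53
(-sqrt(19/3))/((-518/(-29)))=-29*sqrt(57)/1554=-0.14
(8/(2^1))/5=0.80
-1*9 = -9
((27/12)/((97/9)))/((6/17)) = 459/776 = 0.59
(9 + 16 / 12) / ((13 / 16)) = 496 / 39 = 12.72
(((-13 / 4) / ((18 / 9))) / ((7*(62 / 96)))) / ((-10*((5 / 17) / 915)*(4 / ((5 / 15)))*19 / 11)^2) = -5074666311 / 62669600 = -80.97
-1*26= -26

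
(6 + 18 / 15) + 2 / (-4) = 67 / 10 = 6.70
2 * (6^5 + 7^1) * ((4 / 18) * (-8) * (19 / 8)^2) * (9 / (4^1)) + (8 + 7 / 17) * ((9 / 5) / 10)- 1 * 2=-351208.36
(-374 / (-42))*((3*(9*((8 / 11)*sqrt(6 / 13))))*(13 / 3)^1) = 514.77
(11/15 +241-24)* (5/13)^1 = 3266/39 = 83.74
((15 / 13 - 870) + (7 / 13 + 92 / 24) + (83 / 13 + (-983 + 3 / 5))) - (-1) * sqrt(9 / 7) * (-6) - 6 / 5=-718259 / 390 - 18 * sqrt(7) / 7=-1848.49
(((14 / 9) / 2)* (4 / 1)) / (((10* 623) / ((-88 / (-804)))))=44 / 805005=0.00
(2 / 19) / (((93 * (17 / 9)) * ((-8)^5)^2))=3 / 5375688441856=0.00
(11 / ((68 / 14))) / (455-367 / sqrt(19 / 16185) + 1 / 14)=-2769382 * sqrt(307515) / 7250454507337-65245411 / 7250454507337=-0.00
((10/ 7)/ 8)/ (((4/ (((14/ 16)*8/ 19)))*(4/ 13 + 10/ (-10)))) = -65/ 2736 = -0.02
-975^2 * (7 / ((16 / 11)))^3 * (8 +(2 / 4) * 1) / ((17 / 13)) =-5641891880625 / 8192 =-688707504.96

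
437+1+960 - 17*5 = 1313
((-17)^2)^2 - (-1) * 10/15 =83521.67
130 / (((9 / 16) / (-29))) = -60320 / 9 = -6702.22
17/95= 0.18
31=31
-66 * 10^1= -660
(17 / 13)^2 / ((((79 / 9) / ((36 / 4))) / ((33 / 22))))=70227 / 26702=2.63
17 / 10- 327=-3253 / 10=-325.30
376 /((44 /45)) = 4230 /11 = 384.55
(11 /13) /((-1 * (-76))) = 11 /988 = 0.01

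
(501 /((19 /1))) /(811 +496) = 501 /24833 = 0.02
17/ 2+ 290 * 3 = 1757/ 2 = 878.50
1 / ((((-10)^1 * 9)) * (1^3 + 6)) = -1 / 630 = -0.00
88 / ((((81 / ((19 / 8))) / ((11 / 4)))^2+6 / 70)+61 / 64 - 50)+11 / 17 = 259222841757 / 174398461799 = 1.49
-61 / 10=-6.10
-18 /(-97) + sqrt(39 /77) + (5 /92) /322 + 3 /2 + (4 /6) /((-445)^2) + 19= sqrt(3003) /77 + 35312442179131 /1707091146600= 21.40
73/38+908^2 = 31329705/38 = 824465.92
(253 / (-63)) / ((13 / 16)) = -4048 / 819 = -4.94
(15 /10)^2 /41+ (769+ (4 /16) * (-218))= 117187 /164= 714.55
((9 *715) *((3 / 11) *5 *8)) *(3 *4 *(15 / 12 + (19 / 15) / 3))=1408680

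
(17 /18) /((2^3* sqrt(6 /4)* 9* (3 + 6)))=17* sqrt(6) /34992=0.00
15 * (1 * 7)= 105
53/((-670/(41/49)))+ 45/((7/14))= 2952527/32830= 89.93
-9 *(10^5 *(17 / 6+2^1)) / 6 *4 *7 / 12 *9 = -15225000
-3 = -3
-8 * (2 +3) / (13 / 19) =-760 / 13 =-58.46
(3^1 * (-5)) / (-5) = 3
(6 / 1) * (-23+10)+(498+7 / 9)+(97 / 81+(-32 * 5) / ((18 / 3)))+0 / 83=32020 / 81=395.31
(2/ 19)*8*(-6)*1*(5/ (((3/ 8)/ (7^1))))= -8960/ 19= -471.58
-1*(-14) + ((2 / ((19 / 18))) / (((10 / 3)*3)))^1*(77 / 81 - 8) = 12.66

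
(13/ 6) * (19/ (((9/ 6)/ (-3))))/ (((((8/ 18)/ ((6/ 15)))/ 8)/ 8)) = -23712/ 5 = -4742.40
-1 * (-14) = 14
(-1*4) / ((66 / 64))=-128 / 33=-3.88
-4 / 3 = -1.33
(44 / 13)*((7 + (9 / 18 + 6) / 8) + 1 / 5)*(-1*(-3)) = 21153 / 260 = 81.36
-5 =-5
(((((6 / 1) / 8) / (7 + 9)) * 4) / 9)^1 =1 / 48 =0.02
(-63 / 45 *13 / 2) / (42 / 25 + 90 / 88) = -10010 / 2973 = -3.37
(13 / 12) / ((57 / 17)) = 221 / 684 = 0.32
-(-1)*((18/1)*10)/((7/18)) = 3240/7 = 462.86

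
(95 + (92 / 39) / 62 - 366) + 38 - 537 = -930884 / 1209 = -769.96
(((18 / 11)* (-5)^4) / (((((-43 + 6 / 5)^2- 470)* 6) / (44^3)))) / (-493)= -363000000 / 15741983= -23.06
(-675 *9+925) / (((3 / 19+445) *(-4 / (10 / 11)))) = 244625 / 93038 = 2.63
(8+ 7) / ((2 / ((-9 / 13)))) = -135 / 26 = -5.19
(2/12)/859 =0.00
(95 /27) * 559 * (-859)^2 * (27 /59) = 664155432.29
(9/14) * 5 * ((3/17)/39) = 45/3094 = 0.01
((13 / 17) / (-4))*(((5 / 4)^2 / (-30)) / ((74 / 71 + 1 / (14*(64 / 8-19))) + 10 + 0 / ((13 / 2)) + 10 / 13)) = 923923 / 1095388608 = 0.00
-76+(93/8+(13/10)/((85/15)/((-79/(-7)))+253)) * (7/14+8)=27463877/1201600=22.86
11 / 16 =0.69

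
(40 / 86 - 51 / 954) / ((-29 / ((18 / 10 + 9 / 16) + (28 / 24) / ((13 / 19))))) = -5495203 / 95171040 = -0.06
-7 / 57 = -0.12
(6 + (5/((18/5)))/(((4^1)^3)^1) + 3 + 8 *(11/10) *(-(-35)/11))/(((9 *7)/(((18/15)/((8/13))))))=554437/483840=1.15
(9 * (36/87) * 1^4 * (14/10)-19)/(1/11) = -21989/145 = -151.65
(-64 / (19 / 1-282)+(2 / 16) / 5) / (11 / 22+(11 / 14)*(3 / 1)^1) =19761 / 210400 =0.09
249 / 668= 0.37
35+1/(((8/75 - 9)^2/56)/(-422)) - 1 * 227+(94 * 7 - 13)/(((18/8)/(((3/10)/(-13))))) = -2876793398/5783557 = -497.41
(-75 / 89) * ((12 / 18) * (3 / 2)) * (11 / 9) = -275 / 267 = -1.03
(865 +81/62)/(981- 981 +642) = 53711/39804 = 1.35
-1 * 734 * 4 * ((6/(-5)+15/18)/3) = 16148/45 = 358.84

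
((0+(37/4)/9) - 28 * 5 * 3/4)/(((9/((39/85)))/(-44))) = 535249/2295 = 233.22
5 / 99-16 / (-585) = 167 / 2145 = 0.08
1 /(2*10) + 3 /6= 11 /20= 0.55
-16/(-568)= 2/71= 0.03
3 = 3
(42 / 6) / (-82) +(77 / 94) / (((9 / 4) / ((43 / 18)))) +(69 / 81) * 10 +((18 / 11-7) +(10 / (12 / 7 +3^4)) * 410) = 35461817161 / 662745402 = 53.51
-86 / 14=-43 / 7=-6.14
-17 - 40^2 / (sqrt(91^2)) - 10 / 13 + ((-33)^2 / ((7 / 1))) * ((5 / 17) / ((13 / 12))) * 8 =302.54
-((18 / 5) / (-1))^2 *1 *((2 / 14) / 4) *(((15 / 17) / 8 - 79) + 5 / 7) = 6028263 / 166600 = 36.18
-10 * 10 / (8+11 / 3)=-60 / 7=-8.57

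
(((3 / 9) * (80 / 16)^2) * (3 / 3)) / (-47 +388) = 25 / 1023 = 0.02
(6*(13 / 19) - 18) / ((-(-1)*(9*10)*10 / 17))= -374 / 1425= -0.26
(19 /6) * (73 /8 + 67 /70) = 17879 /560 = 31.93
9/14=0.64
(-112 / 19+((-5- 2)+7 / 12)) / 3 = -2807 / 684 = -4.10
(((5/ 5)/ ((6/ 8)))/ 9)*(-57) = -76/ 9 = -8.44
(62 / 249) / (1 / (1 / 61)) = 62 / 15189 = 0.00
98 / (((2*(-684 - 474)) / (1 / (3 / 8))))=-196 / 1737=-0.11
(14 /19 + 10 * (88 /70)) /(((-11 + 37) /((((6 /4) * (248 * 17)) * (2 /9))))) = 1243720 /1729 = 719.33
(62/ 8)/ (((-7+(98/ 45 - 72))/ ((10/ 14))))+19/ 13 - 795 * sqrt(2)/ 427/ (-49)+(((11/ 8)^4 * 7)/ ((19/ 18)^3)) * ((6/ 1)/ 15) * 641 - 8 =795 * sqrt(2)/ 20923+15047643289202341/ 2761922858240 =5448.30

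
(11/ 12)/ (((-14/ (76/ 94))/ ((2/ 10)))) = -209/ 19740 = -0.01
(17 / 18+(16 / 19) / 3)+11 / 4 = 2719 / 684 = 3.98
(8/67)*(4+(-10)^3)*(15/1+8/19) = -2334624/1273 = -1833.95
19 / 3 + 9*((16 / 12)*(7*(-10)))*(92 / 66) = -38431 / 33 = -1164.58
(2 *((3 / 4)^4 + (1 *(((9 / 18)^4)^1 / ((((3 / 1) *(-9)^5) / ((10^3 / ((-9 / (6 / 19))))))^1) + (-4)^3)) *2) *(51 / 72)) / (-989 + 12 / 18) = 5610900377341 / 30657258224640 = 0.18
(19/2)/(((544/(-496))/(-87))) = 51243/68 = 753.57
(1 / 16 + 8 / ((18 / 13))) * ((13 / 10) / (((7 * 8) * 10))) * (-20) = -10933 / 40320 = -0.27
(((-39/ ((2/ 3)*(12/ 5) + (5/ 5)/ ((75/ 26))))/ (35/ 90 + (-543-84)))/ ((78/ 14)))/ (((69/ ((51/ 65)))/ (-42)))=-674730/ 246186733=-0.00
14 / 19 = 0.74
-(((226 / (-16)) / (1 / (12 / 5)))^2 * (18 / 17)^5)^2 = -2947160997867537705024 / 1259996187780625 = -2339023.74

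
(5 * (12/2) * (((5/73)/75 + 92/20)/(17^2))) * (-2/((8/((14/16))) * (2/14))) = -123431/168776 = -0.73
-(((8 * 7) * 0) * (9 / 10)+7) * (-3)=21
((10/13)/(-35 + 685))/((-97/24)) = -24/81965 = -0.00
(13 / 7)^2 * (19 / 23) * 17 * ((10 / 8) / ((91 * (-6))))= -20995 / 189336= -0.11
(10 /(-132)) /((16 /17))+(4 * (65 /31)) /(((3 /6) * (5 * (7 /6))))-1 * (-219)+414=635.80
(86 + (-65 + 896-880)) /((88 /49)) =1813 /88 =20.60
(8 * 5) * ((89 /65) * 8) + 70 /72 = 205511 /468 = 439.13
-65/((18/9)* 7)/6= -65/84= -0.77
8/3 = 2.67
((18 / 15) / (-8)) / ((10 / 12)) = -9 / 50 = -0.18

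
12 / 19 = 0.63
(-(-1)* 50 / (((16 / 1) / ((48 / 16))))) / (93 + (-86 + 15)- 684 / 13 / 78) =12675 / 28832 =0.44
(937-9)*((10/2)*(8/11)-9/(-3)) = 67744/11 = 6158.55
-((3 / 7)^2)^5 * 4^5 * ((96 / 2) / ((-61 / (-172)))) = -499208749056 / 17230990189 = -28.97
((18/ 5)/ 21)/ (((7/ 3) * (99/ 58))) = 116/ 2695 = 0.04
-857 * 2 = -1714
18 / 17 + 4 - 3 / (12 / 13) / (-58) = 20173 / 3944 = 5.11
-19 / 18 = -1.06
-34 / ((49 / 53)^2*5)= -95506 / 12005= -7.96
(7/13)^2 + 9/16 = 2305/2704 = 0.85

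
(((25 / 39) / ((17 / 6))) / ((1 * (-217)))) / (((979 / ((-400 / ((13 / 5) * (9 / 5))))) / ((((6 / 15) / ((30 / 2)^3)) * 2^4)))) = 25600 / 148314743577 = 0.00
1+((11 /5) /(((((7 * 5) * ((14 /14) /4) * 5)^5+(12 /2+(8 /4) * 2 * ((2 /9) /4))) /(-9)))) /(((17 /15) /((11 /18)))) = 25112020786519 /25112022459223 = 1.00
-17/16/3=-17/48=-0.35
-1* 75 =-75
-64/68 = -16/17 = -0.94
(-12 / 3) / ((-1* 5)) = 4 / 5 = 0.80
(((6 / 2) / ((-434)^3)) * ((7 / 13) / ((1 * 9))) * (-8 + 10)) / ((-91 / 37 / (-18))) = -111 / 3453789794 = -0.00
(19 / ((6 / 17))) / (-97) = -323 / 582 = -0.55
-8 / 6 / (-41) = 4 / 123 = 0.03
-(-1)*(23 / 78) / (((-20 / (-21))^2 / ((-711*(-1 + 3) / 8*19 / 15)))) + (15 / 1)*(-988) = -3097784643 / 208000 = -14893.20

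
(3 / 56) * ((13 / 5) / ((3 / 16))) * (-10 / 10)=-26 / 35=-0.74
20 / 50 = 2 / 5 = 0.40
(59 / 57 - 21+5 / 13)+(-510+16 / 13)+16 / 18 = -1172545 / 2223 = -527.46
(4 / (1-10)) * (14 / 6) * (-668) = 18704 / 27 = 692.74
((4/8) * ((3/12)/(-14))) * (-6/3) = 1/56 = 0.02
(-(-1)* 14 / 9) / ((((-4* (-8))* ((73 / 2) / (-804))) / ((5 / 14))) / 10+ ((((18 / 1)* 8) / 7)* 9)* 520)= 82075 / 5079650538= 0.00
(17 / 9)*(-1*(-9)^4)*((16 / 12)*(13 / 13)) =-16524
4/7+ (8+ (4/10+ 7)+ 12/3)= 699/35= 19.97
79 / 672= 0.12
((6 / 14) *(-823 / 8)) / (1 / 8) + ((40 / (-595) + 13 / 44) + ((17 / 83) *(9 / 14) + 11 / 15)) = -2292154367 / 6518820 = -351.62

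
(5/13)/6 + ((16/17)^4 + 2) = 18558689/6514638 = 2.85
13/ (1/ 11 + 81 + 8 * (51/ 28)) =1001/ 7366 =0.14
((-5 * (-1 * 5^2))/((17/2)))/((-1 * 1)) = -250/17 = -14.71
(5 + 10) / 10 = 3 / 2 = 1.50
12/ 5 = 2.40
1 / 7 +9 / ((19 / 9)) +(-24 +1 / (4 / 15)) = -8429 / 532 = -15.84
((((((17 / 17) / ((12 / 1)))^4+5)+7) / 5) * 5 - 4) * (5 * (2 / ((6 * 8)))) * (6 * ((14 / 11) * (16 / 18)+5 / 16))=1896940715 / 131383296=14.44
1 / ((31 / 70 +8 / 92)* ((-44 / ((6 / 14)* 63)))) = -21735 / 18766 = -1.16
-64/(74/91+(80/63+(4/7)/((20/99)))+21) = -65520/26527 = -2.47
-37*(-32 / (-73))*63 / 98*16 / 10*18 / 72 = -10656 / 2555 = -4.17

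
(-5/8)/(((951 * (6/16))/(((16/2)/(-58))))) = 20/82737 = 0.00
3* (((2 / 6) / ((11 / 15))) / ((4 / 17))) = 255 / 44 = 5.80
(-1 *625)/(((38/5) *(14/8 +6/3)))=-1250/57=-21.93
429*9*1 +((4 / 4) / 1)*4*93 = 4233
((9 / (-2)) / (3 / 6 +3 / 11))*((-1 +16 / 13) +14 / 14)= -1584 / 221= -7.17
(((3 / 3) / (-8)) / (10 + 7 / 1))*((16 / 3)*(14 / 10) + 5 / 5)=-127 / 2040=-0.06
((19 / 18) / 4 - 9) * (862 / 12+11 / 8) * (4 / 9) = -1105153 / 3888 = -284.25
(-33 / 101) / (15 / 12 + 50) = -132 / 20705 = -0.01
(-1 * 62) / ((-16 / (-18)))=-279 / 4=-69.75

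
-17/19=-0.89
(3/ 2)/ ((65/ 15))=9/ 26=0.35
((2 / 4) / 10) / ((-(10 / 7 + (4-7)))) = 7 / 220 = 0.03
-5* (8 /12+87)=-1315 /3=-438.33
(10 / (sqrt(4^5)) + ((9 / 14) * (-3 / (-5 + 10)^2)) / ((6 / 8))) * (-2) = -587 / 1400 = -0.42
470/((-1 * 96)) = -235/48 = -4.90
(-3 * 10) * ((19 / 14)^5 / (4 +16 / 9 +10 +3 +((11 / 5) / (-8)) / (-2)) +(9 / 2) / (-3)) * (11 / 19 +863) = 32555.28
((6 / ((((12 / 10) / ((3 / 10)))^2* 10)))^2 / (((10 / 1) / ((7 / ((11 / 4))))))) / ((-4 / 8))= -63 / 88000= -0.00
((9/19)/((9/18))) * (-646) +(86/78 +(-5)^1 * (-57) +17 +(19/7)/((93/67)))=-2597650/8463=-306.94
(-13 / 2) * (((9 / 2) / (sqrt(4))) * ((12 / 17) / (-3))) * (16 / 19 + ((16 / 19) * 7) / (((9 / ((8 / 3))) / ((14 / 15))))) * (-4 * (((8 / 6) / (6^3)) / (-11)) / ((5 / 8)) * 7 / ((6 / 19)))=6924736 / 10224225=0.68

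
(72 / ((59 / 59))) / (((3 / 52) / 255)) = 318240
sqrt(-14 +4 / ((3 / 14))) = sqrt(42) / 3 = 2.16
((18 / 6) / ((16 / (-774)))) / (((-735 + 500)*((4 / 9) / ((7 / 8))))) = 73143 / 60160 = 1.22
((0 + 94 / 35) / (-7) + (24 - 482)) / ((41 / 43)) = -4829072 / 10045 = -480.74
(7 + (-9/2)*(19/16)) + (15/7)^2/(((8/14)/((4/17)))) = 13507/3808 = 3.55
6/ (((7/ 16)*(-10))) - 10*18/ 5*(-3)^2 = -325.37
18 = 18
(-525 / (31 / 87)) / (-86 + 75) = 45675 / 341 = 133.94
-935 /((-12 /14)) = 6545 /6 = 1090.83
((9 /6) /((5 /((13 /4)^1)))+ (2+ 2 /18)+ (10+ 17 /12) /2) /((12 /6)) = 1583 /360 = 4.40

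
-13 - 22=-35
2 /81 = 0.02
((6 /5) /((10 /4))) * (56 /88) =84 /275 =0.31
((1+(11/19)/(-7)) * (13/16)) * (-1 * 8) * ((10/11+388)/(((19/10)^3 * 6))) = -565409000/10034717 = -56.35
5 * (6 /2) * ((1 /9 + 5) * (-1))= -230 /3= -76.67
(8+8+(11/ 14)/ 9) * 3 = 2027/ 42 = 48.26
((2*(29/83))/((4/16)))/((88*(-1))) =-29/913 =-0.03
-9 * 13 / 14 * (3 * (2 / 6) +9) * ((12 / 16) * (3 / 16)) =-5265 / 448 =-11.75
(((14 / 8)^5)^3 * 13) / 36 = 61718299629259 / 38654705664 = 1596.66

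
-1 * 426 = -426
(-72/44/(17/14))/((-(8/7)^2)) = 1.03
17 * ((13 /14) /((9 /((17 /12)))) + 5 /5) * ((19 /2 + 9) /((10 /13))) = 14170741 /30240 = 468.61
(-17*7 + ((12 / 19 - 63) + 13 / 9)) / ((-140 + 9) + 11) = 30767 / 20520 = 1.50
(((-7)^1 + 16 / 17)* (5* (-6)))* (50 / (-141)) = -51500 / 799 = -64.46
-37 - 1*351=-388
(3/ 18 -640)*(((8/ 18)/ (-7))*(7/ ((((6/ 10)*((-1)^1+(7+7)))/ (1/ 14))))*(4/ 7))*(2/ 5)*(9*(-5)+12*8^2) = 7401592/ 17199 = 430.35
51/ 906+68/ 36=5287/ 2718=1.95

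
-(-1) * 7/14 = 1/2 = 0.50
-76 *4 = -304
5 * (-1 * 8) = -40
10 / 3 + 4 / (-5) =38 / 15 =2.53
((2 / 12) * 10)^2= 25 / 9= 2.78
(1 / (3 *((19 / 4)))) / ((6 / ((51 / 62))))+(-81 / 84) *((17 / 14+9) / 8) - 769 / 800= -2.18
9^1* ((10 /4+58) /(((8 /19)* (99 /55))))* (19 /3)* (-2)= -218405 /24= -9100.21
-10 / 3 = -3.33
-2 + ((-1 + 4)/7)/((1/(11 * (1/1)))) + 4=47/7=6.71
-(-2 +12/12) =1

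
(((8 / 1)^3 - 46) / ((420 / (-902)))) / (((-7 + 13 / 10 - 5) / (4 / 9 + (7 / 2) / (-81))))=6830395 / 182007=37.53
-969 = -969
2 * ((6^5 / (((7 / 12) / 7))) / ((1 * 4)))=46656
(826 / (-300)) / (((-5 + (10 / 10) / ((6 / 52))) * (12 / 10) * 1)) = -413 / 660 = -0.63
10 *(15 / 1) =150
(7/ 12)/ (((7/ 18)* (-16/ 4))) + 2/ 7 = -5/ 56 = -0.09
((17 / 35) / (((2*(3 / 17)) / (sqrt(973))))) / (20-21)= -289*sqrt(973) / 210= -42.93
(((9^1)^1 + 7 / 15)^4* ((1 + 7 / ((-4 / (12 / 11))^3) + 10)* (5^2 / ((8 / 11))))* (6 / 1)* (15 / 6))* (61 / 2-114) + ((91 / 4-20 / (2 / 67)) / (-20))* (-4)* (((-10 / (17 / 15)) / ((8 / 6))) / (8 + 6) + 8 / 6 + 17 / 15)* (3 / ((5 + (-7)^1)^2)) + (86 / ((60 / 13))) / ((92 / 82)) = -53715870126163034653 / 14306846400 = -3754556987.92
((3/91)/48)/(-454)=-1/661024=-0.00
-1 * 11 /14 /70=-11 /980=-0.01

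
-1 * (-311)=311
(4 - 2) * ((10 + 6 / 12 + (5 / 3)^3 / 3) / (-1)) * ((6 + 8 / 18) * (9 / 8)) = -56579 / 324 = -174.63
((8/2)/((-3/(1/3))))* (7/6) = -14/27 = -0.52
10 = 10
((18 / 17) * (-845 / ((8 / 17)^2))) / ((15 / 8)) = -8619 / 4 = -2154.75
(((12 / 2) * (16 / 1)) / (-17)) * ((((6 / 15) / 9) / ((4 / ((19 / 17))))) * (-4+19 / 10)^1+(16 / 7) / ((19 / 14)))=-1285384 / 137275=-9.36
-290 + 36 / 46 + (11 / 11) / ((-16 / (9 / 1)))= -289.78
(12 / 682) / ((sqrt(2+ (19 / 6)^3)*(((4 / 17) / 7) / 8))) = 8568*sqrt(43746) / 2486231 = 0.72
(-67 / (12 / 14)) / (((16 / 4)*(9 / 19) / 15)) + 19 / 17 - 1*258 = -1071859 / 1224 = -875.70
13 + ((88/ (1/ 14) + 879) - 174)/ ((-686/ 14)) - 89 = -5661/ 49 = -115.53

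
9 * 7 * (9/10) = 567/10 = 56.70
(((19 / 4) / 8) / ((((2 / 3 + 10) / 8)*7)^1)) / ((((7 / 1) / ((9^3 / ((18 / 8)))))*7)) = 4617 / 10976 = 0.42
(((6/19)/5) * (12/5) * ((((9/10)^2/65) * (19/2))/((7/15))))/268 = 0.00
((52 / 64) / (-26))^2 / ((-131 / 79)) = -79 / 134144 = -0.00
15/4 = 3.75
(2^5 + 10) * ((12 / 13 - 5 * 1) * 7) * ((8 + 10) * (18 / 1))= -5048568 / 13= -388351.38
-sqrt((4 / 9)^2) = -4 / 9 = -0.44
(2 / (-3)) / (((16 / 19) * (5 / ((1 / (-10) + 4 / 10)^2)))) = -57 / 4000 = -0.01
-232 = -232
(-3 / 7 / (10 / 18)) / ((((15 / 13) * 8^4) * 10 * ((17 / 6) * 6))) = -117 / 121856000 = -0.00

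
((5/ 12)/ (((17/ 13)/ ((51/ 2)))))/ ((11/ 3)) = 195/ 88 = 2.22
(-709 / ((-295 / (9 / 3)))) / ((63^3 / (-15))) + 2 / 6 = 545690 / 1639197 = 0.33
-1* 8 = -8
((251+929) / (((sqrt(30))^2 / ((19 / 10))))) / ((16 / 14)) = 7847 / 120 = 65.39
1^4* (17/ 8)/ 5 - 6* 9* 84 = -181423/ 40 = -4535.58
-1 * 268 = -268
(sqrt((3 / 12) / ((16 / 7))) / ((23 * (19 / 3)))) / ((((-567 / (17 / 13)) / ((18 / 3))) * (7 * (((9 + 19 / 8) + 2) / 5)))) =-170 * sqrt(7) / 268069347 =-0.00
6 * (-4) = -24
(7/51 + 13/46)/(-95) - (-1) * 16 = 712987/44574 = 16.00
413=413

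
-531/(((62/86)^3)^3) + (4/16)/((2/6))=-1067427388887372519/105758488642684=-10093.07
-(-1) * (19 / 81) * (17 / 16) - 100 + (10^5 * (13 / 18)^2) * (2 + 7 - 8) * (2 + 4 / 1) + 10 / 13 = 5271132359 / 16848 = 312863.98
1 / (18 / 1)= 1 / 18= 0.06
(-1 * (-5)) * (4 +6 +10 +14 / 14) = 105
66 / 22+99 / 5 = 114 / 5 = 22.80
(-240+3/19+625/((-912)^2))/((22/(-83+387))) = -199486607/60192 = -3314.17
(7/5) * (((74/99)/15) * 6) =1036/2475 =0.42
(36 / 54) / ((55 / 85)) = 1.03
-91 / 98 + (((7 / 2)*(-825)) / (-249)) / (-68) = -86847 / 79016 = -1.10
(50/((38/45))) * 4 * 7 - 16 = 31196/19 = 1641.89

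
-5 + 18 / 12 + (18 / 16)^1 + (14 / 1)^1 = 93 / 8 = 11.62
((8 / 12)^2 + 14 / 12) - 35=-601 / 18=-33.39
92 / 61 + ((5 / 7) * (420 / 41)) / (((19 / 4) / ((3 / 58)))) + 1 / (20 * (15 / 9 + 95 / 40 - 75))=18624016274 / 11734104265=1.59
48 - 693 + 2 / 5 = -3223 / 5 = -644.60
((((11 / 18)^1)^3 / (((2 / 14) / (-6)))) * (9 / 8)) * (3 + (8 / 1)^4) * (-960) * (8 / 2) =169735035.56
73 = 73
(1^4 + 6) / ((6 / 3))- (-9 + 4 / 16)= 49 / 4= 12.25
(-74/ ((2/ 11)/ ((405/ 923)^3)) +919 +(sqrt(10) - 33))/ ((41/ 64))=1334.29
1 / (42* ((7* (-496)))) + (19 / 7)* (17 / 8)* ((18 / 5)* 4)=60558619 / 729120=83.06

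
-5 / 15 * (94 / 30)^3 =-103823 / 10125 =-10.25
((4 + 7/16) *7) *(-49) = -24353/16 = -1522.06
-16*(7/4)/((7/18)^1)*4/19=-288/19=-15.16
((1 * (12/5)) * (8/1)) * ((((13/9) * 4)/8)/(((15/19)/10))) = 7904/45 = 175.64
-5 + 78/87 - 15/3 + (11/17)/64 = -286913/31552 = -9.09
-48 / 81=-16 / 27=-0.59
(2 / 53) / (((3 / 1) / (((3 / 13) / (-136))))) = -1 / 46852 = -0.00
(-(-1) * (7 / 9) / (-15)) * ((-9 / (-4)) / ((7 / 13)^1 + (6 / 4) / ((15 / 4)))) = -0.12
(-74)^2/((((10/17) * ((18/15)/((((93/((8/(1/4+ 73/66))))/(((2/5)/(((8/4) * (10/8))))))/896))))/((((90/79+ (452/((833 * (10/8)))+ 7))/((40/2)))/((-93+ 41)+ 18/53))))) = -276542055973/39068237824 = -7.08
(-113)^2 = 12769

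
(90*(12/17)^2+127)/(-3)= -49663/867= -57.28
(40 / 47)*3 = 120 / 47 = 2.55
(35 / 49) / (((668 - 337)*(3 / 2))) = 0.00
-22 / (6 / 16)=-176 / 3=-58.67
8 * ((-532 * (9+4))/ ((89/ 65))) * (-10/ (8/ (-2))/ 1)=-8990800/ 89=-101020.22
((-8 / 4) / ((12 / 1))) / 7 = -1 / 42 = -0.02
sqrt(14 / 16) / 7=sqrt(14) / 28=0.13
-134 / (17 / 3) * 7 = -2814 / 17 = -165.53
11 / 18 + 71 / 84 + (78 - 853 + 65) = -708.54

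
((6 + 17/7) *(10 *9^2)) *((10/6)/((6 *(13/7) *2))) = 13275/26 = 510.58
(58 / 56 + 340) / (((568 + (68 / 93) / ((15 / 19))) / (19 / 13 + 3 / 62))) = 522950985 / 577778656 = 0.91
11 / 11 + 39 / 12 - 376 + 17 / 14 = -10375 / 28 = -370.54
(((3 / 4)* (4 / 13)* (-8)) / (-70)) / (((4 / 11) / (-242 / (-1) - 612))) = -2442 / 91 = -26.84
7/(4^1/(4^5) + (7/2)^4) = 1792/38417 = 0.05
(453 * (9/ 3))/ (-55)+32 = 401/ 55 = 7.29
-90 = -90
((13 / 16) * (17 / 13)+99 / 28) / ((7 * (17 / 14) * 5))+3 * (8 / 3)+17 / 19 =9.00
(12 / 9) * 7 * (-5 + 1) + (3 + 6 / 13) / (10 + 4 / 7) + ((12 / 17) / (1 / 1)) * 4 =-1677055 / 49062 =-34.18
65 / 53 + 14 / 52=2061 / 1378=1.50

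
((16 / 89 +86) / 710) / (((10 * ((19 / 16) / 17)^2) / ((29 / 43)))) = 822813056 / 490449185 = 1.68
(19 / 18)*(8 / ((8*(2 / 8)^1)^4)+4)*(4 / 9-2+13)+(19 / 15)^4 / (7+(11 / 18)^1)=168610693 / 3082500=54.70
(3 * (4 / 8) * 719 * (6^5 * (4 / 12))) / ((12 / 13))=3028428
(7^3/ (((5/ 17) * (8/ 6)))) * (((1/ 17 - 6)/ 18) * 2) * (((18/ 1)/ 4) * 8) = -103929/ 5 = -20785.80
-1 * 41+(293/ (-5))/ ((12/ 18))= -1289/ 10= -128.90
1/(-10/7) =-7/10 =-0.70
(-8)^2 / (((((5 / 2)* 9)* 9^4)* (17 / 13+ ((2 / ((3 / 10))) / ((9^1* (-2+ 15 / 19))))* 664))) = -0.00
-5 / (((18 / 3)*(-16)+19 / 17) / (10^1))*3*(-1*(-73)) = 186150 / 1613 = 115.41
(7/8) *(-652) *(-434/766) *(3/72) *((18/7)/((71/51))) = 5411763/217544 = 24.88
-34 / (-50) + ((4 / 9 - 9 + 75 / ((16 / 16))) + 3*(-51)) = -19322 / 225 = -85.88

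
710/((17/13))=9230/17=542.94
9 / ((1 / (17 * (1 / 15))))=51 / 5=10.20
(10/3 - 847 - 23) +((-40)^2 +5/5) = 2203/3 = 734.33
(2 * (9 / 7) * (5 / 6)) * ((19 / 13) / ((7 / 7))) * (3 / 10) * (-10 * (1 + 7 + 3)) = -9405 / 91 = -103.35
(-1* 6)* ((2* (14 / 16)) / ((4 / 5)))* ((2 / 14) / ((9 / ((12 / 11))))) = -5 / 22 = -0.23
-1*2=-2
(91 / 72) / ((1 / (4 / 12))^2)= 0.14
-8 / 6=-1.33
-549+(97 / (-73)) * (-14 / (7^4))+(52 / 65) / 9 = -618479609 / 1126755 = -548.90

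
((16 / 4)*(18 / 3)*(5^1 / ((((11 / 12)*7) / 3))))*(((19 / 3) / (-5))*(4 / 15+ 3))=-12768 / 55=-232.15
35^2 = 1225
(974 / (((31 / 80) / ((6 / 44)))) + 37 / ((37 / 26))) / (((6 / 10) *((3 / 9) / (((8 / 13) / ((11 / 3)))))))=15089520 / 48763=309.45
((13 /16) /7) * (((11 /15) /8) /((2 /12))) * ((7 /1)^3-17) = 23309 /1120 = 20.81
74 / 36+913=16471 / 18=915.06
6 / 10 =3 / 5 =0.60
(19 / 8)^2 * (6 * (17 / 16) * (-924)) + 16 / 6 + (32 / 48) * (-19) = -4254221 / 128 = -33236.10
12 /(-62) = -6 /31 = -0.19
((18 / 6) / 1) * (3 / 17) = 9 / 17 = 0.53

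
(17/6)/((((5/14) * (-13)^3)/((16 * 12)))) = -7616/10985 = -0.69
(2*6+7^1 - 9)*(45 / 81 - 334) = -30010 / 9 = -3334.44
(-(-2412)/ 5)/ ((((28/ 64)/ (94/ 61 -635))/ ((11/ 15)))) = -5467856064/ 10675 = -512211.34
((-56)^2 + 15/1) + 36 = 3187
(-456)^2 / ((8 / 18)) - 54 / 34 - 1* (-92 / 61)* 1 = 485166589 / 1037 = 467855.92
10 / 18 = 5 / 9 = 0.56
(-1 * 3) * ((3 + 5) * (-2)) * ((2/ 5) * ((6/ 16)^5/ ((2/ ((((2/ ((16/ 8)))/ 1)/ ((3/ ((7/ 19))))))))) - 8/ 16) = -4667739/ 194560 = -23.99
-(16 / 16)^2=-1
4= 4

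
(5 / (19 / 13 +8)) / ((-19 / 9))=-195 / 779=-0.25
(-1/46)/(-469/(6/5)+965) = -3/79235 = -0.00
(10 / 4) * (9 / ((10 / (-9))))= -81 / 4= -20.25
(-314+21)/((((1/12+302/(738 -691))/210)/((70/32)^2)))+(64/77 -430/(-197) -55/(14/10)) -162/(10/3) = -57683965518467/1272809120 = -45320.20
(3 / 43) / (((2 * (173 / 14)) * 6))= 7 / 14878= 0.00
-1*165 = -165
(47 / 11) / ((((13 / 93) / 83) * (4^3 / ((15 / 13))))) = 5441895 / 118976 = 45.74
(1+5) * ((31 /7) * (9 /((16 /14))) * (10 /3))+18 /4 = 702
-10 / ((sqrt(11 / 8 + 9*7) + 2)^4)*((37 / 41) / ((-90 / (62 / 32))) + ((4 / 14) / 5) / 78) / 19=6378073372 / 1509670074876327 - 152879936*sqrt(1030) / 1509670074876327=0.00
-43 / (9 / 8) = -344 / 9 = -38.22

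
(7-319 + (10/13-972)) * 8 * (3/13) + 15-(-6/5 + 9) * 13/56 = -111478923/47320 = -2355.85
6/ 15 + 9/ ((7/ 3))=149/ 35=4.26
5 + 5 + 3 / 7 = 73 / 7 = 10.43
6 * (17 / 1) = 102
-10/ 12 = -0.83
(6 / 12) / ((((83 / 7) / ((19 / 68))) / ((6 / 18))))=133 / 33864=0.00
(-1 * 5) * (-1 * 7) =35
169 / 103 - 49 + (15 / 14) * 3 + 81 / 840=-1270359 / 28840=-44.05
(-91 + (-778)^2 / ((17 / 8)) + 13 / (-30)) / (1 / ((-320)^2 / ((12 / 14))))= 5204739599360 / 153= 34017905878.17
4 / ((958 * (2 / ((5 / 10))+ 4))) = 1 / 1916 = 0.00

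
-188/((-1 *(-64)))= -47/16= -2.94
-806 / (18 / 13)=-5239 / 9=-582.11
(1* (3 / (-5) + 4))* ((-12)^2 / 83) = 2448 / 415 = 5.90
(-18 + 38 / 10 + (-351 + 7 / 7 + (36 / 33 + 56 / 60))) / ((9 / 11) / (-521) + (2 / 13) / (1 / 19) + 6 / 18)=-404747707 / 3637430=-111.27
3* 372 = 1116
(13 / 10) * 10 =13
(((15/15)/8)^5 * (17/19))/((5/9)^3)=12393/77824000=0.00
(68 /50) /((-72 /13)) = -221 /900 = -0.25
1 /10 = 0.10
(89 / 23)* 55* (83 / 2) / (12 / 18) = 1218855 / 92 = 13248.42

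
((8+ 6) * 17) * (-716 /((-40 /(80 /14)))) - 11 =24333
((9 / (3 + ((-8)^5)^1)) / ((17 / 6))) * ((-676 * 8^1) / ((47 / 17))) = 292032 / 1539955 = 0.19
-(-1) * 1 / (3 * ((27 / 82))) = 82 / 81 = 1.01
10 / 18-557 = -5008 / 9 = -556.44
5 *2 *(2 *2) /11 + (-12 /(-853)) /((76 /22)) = 649006 /178277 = 3.64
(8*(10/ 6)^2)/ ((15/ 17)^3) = 32.35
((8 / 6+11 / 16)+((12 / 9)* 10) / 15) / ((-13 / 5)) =-2095 / 1872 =-1.12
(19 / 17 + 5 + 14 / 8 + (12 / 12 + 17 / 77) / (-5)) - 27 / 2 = -153847 / 26180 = -5.88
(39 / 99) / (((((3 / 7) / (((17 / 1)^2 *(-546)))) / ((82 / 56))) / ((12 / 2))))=-14017367 / 11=-1274306.09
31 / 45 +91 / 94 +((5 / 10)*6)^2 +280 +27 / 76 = 46777307 / 160740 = 291.01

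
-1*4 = -4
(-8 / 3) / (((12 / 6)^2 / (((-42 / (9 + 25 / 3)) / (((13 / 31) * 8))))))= 651 / 1352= 0.48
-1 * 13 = -13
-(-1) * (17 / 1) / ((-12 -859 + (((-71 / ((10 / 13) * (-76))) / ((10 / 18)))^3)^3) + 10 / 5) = 2808673721468416000000000000000000 / 44791203607500372452020398544708307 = 0.06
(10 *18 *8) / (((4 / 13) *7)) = 4680 / 7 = 668.57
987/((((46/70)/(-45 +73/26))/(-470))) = 29784375.50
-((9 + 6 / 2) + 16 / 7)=-100 / 7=-14.29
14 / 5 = 2.80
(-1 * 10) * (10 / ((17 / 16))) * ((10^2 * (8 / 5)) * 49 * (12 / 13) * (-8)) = 1204224000 / 221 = 5448977.38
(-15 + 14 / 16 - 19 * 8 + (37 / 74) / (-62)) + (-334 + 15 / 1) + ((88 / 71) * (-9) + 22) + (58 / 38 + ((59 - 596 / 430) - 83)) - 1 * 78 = -41441545331 / 71928680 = -576.15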